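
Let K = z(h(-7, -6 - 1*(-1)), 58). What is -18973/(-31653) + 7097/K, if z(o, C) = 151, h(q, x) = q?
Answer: 1506664/31653 ≈ 47.599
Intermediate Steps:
K = 151
-18973/(-31653) + 7097/K = -18973/(-31653) + 7097/151 = -18973*(-1/31653) + 7097*(1/151) = 18973/31653 + 47 = 1506664/31653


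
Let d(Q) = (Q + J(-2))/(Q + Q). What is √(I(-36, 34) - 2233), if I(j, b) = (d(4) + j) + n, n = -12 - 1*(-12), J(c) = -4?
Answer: I*√2269 ≈ 47.634*I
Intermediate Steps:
n = 0 (n = -12 + 12 = 0)
d(Q) = (-4 + Q)/(2*Q) (d(Q) = (Q - 4)/(Q + Q) = (-4 + Q)/((2*Q)) = (-4 + Q)*(1/(2*Q)) = (-4 + Q)/(2*Q))
I(j, b) = j (I(j, b) = ((½)*(-4 + 4)/4 + j) + 0 = ((½)*(¼)*0 + j) + 0 = (0 + j) + 0 = j + 0 = j)
√(I(-36, 34) - 2233) = √(-36 - 2233) = √(-2269) = I*√2269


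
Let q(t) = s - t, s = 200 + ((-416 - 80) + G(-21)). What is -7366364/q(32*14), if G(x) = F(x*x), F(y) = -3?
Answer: 7366364/747 ≈ 9861.3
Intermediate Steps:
G(x) = -3
s = -299 (s = 200 + ((-416 - 80) - 3) = 200 + (-496 - 3) = 200 - 499 = -299)
q(t) = -299 - t
-7366364/q(32*14) = -7366364/(-299 - 32*14) = -7366364/(-299 - 1*448) = -7366364/(-299 - 448) = -7366364/(-747) = -7366364*(-1/747) = 7366364/747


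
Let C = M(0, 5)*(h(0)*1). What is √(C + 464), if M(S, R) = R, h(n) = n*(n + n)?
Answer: 4*√29 ≈ 21.541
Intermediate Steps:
h(n) = 2*n² (h(n) = n*(2*n) = 2*n²)
C = 0 (C = 5*((2*0²)*1) = 5*((2*0)*1) = 5*(0*1) = 5*0 = 0)
√(C + 464) = √(0 + 464) = √464 = 4*√29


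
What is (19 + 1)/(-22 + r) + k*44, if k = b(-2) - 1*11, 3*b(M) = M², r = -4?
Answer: -16618/39 ≈ -426.10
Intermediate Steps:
b(M) = M²/3
k = -29/3 (k = (⅓)*(-2)² - 1*11 = (⅓)*4 - 11 = 4/3 - 11 = -29/3 ≈ -9.6667)
(19 + 1)/(-22 + r) + k*44 = (19 + 1)/(-22 - 4) - 29/3*44 = 20/(-26) - 1276/3 = 20*(-1/26) - 1276/3 = -10/13 - 1276/3 = -16618/39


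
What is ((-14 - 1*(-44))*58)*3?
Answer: 5220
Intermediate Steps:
((-14 - 1*(-44))*58)*3 = ((-14 + 44)*58)*3 = (30*58)*3 = 1740*3 = 5220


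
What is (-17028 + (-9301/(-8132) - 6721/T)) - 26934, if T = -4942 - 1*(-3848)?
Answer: -195519529015/4448204 ≈ -43955.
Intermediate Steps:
T = -1094 (T = -4942 + 3848 = -1094)
(-17028 + (-9301/(-8132) - 6721/T)) - 26934 = (-17028 + (-9301/(-8132) - 6721/(-1094))) - 26934 = (-17028 + (-9301*(-1/8132) - 6721*(-1/1094))) - 26934 = (-17028 + (9301/8132 + 6721/1094)) - 26934 = (-17028 + 32415233/4448204) - 26934 = -75711602479/4448204 - 26934 = -195519529015/4448204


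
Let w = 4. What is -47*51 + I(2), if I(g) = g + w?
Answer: -2391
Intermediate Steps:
I(g) = 4 + g (I(g) = g + 4 = 4 + g)
-47*51 + I(2) = -47*51 + (4 + 2) = -2397 + 6 = -2391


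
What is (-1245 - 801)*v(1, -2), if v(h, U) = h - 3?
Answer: 4092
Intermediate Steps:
v(h, U) = -3 + h
(-1245 - 801)*v(1, -2) = (-1245 - 801)*(-3 + 1) = -2046*(-2) = 4092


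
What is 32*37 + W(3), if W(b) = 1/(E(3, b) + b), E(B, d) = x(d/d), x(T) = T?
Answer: 4737/4 ≈ 1184.3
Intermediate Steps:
E(B, d) = 1 (E(B, d) = d/d = 1)
W(b) = 1/(1 + b)
32*37 + W(3) = 32*37 + 1/(1 + 3) = 1184 + 1/4 = 4737/4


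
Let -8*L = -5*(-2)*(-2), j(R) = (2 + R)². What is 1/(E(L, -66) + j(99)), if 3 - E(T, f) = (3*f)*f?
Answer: -1/2864 ≈ -0.00034916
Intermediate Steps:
L = 5/2 (L = -(-5*(-2))*(-2)/8 = -5*(-2)/4 = -⅛*(-20) = 5/2 ≈ 2.5000)
E(T, f) = 3 - 3*f² (E(T, f) = 3 - 3*f*f = 3 - 3*f²)
1/(E(L, -66) + j(99)) = 1/((3 - 3*(-66)²) + (2 + 99)²) = 1/((3 - 3*4356) + 101²) = 1/((3 - 13068) + 10201) = 1/(-13065 + 10201) = 1/(-2864) = -1/2864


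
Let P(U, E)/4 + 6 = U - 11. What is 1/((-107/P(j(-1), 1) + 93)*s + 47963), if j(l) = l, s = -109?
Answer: 72/2711809 ≈ 2.6551e-5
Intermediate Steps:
P(U, E) = -68 + 4*U (P(U, E) = -24 + 4*(U - 11) = -24 + 4*(-11 + U) = -24 + (-44 + 4*U) = -68 + 4*U)
1/((-107/P(j(-1), 1) + 93)*s + 47963) = 1/((-107/(-68 + 4*(-1)) + 93)*(-109) + 47963) = 1/((-107/(-68 - 4) + 93)*(-109) + 47963) = 1/((-107/(-72) + 93)*(-109) + 47963) = 1/((-107*(-1/72) + 93)*(-109) + 47963) = 1/((107/72 + 93)*(-109) + 47963) = 1/((6803/72)*(-109) + 47963) = 1/(-741527/72 + 47963) = 1/(2711809/72) = 72/2711809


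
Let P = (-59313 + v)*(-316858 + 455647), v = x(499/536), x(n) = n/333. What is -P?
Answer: 163256856796145/19832 ≈ 8.2320e+9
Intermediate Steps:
x(n) = n/333 (x(n) = n*(1/333) = n/333)
v = 499/178488 (v = (499/536)/333 = (499*(1/536))/333 = (1/333)*(499/536) = 499/178488 ≈ 0.0027957)
P = -163256856796145/19832 (P = (-59313 + 499/178488)*(-316858 + 455647) = -10586658245/178488*138789 = -163256856796145/19832 ≈ -8.2320e+9)
-P = -1*(-163256856796145/19832) = 163256856796145/19832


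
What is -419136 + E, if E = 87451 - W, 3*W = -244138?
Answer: -750917/3 ≈ -2.5031e+5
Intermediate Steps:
W = -244138/3 (W = (⅓)*(-244138) = -244138/3 ≈ -81379.)
E = 506491/3 (E = 87451 - 1*(-244138/3) = 87451 + 244138/3 = 506491/3 ≈ 1.6883e+5)
-419136 + E = -419136 + 506491/3 = -750917/3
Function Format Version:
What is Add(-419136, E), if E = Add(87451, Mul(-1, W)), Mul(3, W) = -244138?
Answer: Rational(-750917, 3) ≈ -2.5031e+5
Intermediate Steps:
W = Rational(-244138, 3) (W = Mul(Rational(1, 3), -244138) = Rational(-244138, 3) ≈ -81379.)
E = Rational(506491, 3) (E = Add(87451, Mul(-1, Rational(-244138, 3))) = Add(87451, Rational(244138, 3)) = Rational(506491, 3) ≈ 1.6883e+5)
Add(-419136, E) = Add(-419136, Rational(506491, 3)) = Rational(-750917, 3)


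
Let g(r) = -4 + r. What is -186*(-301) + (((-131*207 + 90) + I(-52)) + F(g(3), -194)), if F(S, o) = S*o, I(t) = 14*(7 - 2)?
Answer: 29223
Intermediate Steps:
I(t) = 70 (I(t) = 14*5 = 70)
-186*(-301) + (((-131*207 + 90) + I(-52)) + F(g(3), -194)) = -186*(-301) + (((-131*207 + 90) + 70) + (-4 + 3)*(-194)) = 55986 + (((-27117 + 90) + 70) - 1*(-194)) = 55986 + ((-27027 + 70) + 194) = 55986 + (-26957 + 194) = 55986 - 26763 = 29223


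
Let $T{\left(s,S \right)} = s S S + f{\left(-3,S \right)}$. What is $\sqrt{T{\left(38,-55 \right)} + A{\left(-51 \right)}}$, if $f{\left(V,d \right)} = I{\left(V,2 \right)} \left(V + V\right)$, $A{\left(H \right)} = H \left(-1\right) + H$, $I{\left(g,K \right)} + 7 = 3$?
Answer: $\sqrt{114974} \approx 339.08$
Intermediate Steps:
$I{\left(g,K \right)} = -4$ ($I{\left(g,K \right)} = -7 + 3 = -4$)
$A{\left(H \right)} = 0$ ($A{\left(H \right)} = - H + H = 0$)
$f{\left(V,d \right)} = - 8 V$ ($f{\left(V,d \right)} = - 4 \left(V + V\right) = - 4 \cdot 2 V = - 8 V$)
$T{\left(s,S \right)} = 24 + s S^{2}$ ($T{\left(s,S \right)} = s S S - -24 = S s S + 24 = s S^{2} + 24 = 24 + s S^{2}$)
$\sqrt{T{\left(38,-55 \right)} + A{\left(-51 \right)}} = \sqrt{\left(24 + 38 \left(-55\right)^{2}\right) + 0} = \sqrt{\left(24 + 38 \cdot 3025\right) + 0} = \sqrt{\left(24 + 114950\right) + 0} = \sqrt{114974 + 0} = \sqrt{114974}$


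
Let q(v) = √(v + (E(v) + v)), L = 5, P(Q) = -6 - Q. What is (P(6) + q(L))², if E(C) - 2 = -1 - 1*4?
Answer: (12 - √7)² ≈ 87.502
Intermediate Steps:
E(C) = -3 (E(C) = 2 + (-1 - 1*4) = 2 + (-1 - 4) = 2 - 5 = -3)
q(v) = √(-3 + 2*v) (q(v) = √(v + (-3 + v)) = √(-3 + 2*v))
(P(6) + q(L))² = ((-6 - 1*6) + √(-3 + 2*5))² = ((-6 - 6) + √(-3 + 10))² = (-12 + √7)²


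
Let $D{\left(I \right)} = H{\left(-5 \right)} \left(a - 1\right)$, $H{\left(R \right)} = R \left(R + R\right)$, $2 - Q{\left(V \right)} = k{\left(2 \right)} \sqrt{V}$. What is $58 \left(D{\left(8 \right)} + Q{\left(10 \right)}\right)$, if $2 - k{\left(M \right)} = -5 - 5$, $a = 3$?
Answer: $5916 - 696 \sqrt{10} \approx 3715.1$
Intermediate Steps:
$k{\left(M \right)} = 12$ ($k{\left(M \right)} = 2 - \left(-5 - 5\right) = 2 - -10 = 2 + 10 = 12$)
$Q{\left(V \right)} = 2 - 12 \sqrt{V}$
$H{\left(R \right)} = 2 R^{2}$ ($H{\left(R \right)} = R 2 R = 2 R^{2}$)
$D{\left(I \right)} = 100$ ($D{\left(I \right)} = 2 \left(-5\right)^{2} \left(3 - 1\right) = 2 \cdot 25 \cdot 2 = 50 \cdot 2 = 100$)
$58 \left(D{\left(8 \right)} + Q{\left(10 \right)}\right) = 58 \left(100 + \left(2 - 12 \sqrt{10}\right)\right) = 58 \left(102 - 12 \sqrt{10}\right) = 5916 - 696 \sqrt{10}$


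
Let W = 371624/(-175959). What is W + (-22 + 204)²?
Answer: 5828094292/175959 ≈ 33122.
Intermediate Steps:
W = -371624/175959 (W = 371624*(-1/175959) = -371624/175959 ≈ -2.1120)
W + (-22 + 204)² = -371624/175959 + (-22 + 204)² = -371624/175959 + 182² = -371624/175959 + 33124 = 5828094292/175959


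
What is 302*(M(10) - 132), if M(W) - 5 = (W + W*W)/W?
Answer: -35032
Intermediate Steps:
M(W) = 5 + (W + W**2)/W (M(W) = 5 + (W + W*W)/W = 5 + (W + W**2)/W)
302*(M(10) - 132) = 302*((6 + 10) - 132) = 302*(16 - 132) = 302*(-116) = -35032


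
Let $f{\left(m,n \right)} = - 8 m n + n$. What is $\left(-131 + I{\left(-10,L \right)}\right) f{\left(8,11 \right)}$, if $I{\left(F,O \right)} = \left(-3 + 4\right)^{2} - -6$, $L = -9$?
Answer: $85932$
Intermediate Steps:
$f{\left(m,n \right)} = n - 8 m n$ ($f{\left(m,n \right)} = - 8 m n + n = n - 8 m n$)
$I{\left(F,O \right)} = 7$ ($I{\left(F,O \right)} = 1^{2} + 6 = 1 + 6 = 7$)
$\left(-131 + I{\left(-10,L \right)}\right) f{\left(8,11 \right)} = \left(-131 + 7\right) 11 \left(1 - 64\right) = - 124 \cdot 11 \left(1 - 64\right) = - 124 \cdot 11 \left(-63\right) = \left(-124\right) \left(-693\right) = 85932$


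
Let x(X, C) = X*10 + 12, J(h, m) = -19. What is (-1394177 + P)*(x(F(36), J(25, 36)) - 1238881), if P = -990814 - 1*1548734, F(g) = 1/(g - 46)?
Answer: 4873373890750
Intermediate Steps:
F(g) = 1/(-46 + g)
x(X, C) = 12 + 10*X (x(X, C) = 10*X + 12 = 12 + 10*X)
P = -2539548 (P = -990814 - 1548734 = -2539548)
(-1394177 + P)*(x(F(36), J(25, 36)) - 1238881) = (-1394177 - 2539548)*((12 + 10/(-46 + 36)) - 1238881) = -3933725*((12 + 10/(-10)) - 1238881) = -3933725*((12 + 10*(-1/10)) - 1238881) = -3933725*((12 - 1) - 1238881) = -3933725*(11 - 1238881) = -3933725*(-1238870) = 4873373890750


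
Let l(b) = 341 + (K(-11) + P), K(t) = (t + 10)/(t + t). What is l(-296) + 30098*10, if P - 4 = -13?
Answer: 6628865/22 ≈ 3.0131e+5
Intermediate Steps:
K(t) = (10 + t)/(2*t) (K(t) = (10 + t)/((2*t)) = (10 + t)*(1/(2*t)) = (10 + t)/(2*t))
P = -9 (P = 4 - 13 = -9)
l(b) = 7305/22 (l(b) = 341 + ((½)*(10 - 11)/(-11) - 9) = 341 + ((½)*(-1/11)*(-1) - 9) = 341 + (1/22 - 9) = 341 - 197/22 = 7305/22)
l(-296) + 30098*10 = 7305/22 + 30098*10 = 7305/22 + 300980 = 6628865/22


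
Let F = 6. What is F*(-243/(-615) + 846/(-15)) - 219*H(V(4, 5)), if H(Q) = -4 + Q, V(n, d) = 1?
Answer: 65799/205 ≈ 320.97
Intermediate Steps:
F*(-243/(-615) + 846/(-15)) - 219*H(V(4, 5)) = 6*(-243/(-615) + 846/(-15)) - 219*(-4 + 1) = 6*(-243*(-1/615) + 846*(-1/15)) - 219*(-3) = 6*(81/205 - 282/5) - 1*(-657) = 6*(-11481/205) + 657 = -68886/205 + 657 = 65799/205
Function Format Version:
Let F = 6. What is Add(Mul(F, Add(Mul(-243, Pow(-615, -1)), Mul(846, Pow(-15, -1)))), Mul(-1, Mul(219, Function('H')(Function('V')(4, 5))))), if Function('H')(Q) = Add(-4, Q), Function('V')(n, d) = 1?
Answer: Rational(65799, 205) ≈ 320.97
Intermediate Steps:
Add(Mul(F, Add(Mul(-243, Pow(-615, -1)), Mul(846, Pow(-15, -1)))), Mul(-1, Mul(219, Function('H')(Function('V')(4, 5))))) = Add(Mul(6, Add(Mul(-243, Pow(-615, -1)), Mul(846, Pow(-15, -1)))), Mul(-1, Mul(219, Add(-4, 1)))) = Add(Mul(6, Add(Mul(-243, Rational(-1, 615)), Mul(846, Rational(-1, 15)))), Mul(-1, Mul(219, -3))) = Add(Mul(6, Add(Rational(81, 205), Rational(-282, 5))), Mul(-1, -657)) = Add(Mul(6, Rational(-11481, 205)), 657) = Add(Rational(-68886, 205), 657) = Rational(65799, 205)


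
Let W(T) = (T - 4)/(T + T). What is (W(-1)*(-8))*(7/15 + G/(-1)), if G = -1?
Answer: -88/3 ≈ -29.333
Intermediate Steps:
W(T) = (-4 + T)/(2*T) (W(T) = (-4 + T)/((2*T)) = (-4 + T)*(1/(2*T)) = (-4 + T)/(2*T))
(W(-1)*(-8))*(7/15 + G/(-1)) = (((1/2)*(-4 - 1)/(-1))*(-8))*(7/15 - 1/(-1)) = (((1/2)*(-1)*(-5))*(-8))*(7*(1/15) - 1*(-1)) = ((5/2)*(-8))*(7/15 + 1) = -20*22/15 = -88/3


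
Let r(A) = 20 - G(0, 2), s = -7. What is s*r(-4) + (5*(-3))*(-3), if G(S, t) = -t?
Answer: -109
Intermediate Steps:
r(A) = 22 (r(A) = 20 - (-1)*2 = 20 - 1*(-2) = 20 + 2 = 22)
s*r(-4) + (5*(-3))*(-3) = -7*22 + (5*(-3))*(-3) = -154 - 15*(-3) = -154 + 45 = -109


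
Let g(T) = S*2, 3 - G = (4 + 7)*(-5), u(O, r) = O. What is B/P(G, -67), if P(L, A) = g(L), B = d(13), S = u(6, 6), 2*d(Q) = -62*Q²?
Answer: -5239/12 ≈ -436.58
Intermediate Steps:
d(Q) = -31*Q² (d(Q) = (-62*Q²)/2 = -31*Q²)
S = 6
B = -5239 (B = -31*13² = -31*169 = -5239)
G = 58 (G = 3 - (4 + 7)*(-5) = 3 - 11*(-5) = 3 - 1*(-55) = 3 + 55 = 58)
g(T) = 12 (g(T) = 6*2 = 12)
P(L, A) = 12
B/P(G, -67) = -5239/12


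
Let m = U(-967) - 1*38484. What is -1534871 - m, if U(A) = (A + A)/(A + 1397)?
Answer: -321722238/215 ≈ -1.4964e+6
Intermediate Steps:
U(A) = 2*A/(1397 + A) (U(A) = (2*A)/(1397 + A) = 2*A/(1397 + A))
m = -8275027/215 (m = 2*(-967)/(1397 - 967) - 1*38484 = 2*(-967)/430 - 38484 = 2*(-967)*(1/430) - 38484 = -967/215 - 38484 = -8275027/215 ≈ -38489.)
-1534871 - m = -1534871 - 1*(-8275027/215) = -1534871 + 8275027/215 = -321722238/215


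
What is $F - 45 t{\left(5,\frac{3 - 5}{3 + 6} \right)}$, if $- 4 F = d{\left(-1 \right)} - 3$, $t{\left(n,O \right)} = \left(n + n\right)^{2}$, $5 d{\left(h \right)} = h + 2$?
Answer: $- \frac{44993}{10} \approx -4499.3$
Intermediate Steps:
$d{\left(h \right)} = \frac{2}{5} + \frac{h}{5}$ ($d{\left(h \right)} = \frac{h + 2}{5} = \frac{2 + h}{5} = \frac{2}{5} + \frac{h}{5}$)
$t{\left(n,O \right)} = 4 n^{2}$ ($t{\left(n,O \right)} = \left(2 n\right)^{2} = 4 n^{2}$)
$F = \frac{7}{10}$ ($F = - \frac{\left(\frac{2}{5} + \frac{1}{5} \left(-1\right)\right) - 3}{4} = - \frac{\left(\frac{2}{5} - \frac{1}{5}\right) - 3}{4} = - \frac{\frac{1}{5} - 3}{4} = \left(- \frac{1}{4}\right) \left(- \frac{14}{5}\right) = \frac{7}{10} \approx 0.7$)
$F - 45 t{\left(5,\frac{3 - 5}{3 + 6} \right)} = \frac{7}{10} - 45 \cdot 4 \cdot 5^{2} = \frac{7}{10} - 45 \cdot 4 \cdot 25 = \frac{7}{10} - 4500 = - \frac{44993}{10}$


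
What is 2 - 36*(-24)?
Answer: 866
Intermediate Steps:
2 - 36*(-24) = 2 + 864 = 866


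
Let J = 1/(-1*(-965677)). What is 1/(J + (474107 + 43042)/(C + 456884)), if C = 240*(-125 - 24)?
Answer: 406669760948/499399315997 ≈ 0.81432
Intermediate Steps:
C = -35760 (C = 240*(-149) = -35760)
J = 1/965677 ≈ 1.0355e-6
1/(J + (474107 + 43042)/(C + 456884)) = 1/(1/965677 + (474107 + 43042)/(-35760 + 456884)) = 1/(1/965677 + 517149/421124) = 1/(499399315997/406669760948) = 406669760948/499399315997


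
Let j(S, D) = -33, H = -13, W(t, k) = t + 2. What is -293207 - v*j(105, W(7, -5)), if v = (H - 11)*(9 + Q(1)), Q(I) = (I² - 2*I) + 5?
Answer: -303503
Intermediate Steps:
W(t, k) = 2 + t
Q(I) = 5 + I² - 2*I
v = -312 (v = (-13 - 11)*(9 + (5 + 1² - 2*1)) = -24*(9 + (5 + 1 - 2)) = -24*(9 + 4) = -24*13 = -312)
-293207 - v*j(105, W(7, -5)) = -293207 - (-312)*(-33) = -293207 - 1*10296 = -293207 - 10296 = -303503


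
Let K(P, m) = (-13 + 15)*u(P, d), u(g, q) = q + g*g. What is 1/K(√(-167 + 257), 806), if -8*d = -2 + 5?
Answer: 4/717 ≈ 0.0055788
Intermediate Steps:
d = -3/8 (d = -(-2 + 5)/8 = -⅛*3 = -3/8 ≈ -0.37500)
u(g, q) = q + g²
K(P, m) = -¾ + 2*P² (K(P, m) = (-13 + 15)*(-3/8 + P²) = 2*(-3/8 + P²) = -¾ + 2*P²)
1/K(√(-167 + 257), 806) = 1/(-¾ + 2*(√(-167 + 257))²) = 1/(-¾ + 2*(√90)²) = 1/(-¾ + 2*(3*√10)²) = 1/(-¾ + 2*90) = 1/(-¾ + 180) = 1/(717/4) = 4/717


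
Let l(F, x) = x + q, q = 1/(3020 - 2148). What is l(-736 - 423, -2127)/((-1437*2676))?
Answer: 1854743/3353199264 ≈ 0.00055313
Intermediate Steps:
q = 1/872 ≈ 0.0011468
l(F, x) = 1/872 + x (l(F, x) = x + 1/872 = 1/872 + x)
l(-736 - 423, -2127)/((-1437*2676)) = (1/872 - 2127)/((-1437*2676)) = -1854743/872/(-3845412) = -1854743/872*(-1/3845412) = 1854743/3353199264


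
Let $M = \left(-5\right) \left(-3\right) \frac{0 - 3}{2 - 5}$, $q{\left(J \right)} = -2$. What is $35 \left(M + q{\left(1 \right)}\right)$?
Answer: $455$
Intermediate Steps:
$M = 15$ ($M = 15 \left(- \frac{3}{-3}\right) = 15 \left(\left(-3\right) \left(- \frac{1}{3}\right)\right) = 15 \cdot 1 = 15$)
$35 \left(M + q{\left(1 \right)}\right) = 35 \left(15 - 2\right) = 35 \cdot 13 = 455$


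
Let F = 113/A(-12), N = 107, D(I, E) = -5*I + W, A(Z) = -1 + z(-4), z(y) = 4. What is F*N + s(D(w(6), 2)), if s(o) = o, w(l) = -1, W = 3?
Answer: 12115/3 ≈ 4038.3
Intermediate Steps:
A(Z) = 3 (A(Z) = -1 + 4 = 3)
D(I, E) = 3 - 5*I (D(I, E) = -5*I + 3 = 3 - 5*I)
F = 113/3 ≈ 37.667
F*N + s(D(w(6), 2)) = (113/3)*107 + (3 - 5*(-1)) = 12091/3 + (3 + 5) = 12091/3 + 8 = 12115/3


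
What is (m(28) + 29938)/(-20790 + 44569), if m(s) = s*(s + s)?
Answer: 31506/23779 ≈ 1.3250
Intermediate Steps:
m(s) = 2*s**2 (m(s) = s*(2*s) = 2*s**2)
(m(28) + 29938)/(-20790 + 44569) = (2*28**2 + 29938)/(-20790 + 44569) = (2*784 + 29938)/23779 = (1568 + 29938)*(1/23779) = 31506*(1/23779) = 31506/23779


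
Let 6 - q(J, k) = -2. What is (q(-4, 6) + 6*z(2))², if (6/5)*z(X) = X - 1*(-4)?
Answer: 1444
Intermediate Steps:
q(J, k) = 8 (q(J, k) = 6 - 1*(-2) = 6 + 2 = 8)
z(X) = 10/3 + 5*X/6 (z(X) = 5*(X - 1*(-4))/6 = 5*(X + 4)/6 = 5*(4 + X)/6 = 10/3 + 5*X/6)
(q(-4, 6) + 6*z(2))² = (8 + 6*(10/3 + (⅚)*2))² = (8 + 6*(10/3 + 5/3))² = (8 + 6*5)² = (8 + 30)² = 38² = 1444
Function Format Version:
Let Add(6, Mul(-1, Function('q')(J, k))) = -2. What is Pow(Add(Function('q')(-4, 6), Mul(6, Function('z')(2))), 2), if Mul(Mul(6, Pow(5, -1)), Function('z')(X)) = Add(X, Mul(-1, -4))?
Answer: 1444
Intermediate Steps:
Function('q')(J, k) = 8 (Function('q')(J, k) = Add(6, Mul(-1, -2)) = Add(6, 2) = 8)
Function('z')(X) = Add(Rational(10, 3), Mul(Rational(5, 6), X)) (Function('z')(X) = Mul(Rational(5, 6), Add(X, Mul(-1, -4))) = Mul(Rational(5, 6), Add(X, 4)) = Mul(Rational(5, 6), Add(4, X)) = Add(Rational(10, 3), Mul(Rational(5, 6), X)))
Pow(Add(Function('q')(-4, 6), Mul(6, Function('z')(2))), 2) = Pow(Add(8, Mul(6, Add(Rational(10, 3), Mul(Rational(5, 6), 2)))), 2) = Pow(Add(8, Mul(6, Add(Rational(10, 3), Rational(5, 3)))), 2) = Pow(Add(8, Mul(6, 5)), 2) = Pow(Add(8, 30), 2) = Pow(38, 2) = 1444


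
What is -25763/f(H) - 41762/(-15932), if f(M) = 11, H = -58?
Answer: -29285481/12518 ≈ -2339.5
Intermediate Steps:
-25763/f(H) - 41762/(-15932) = -25763/11 - 41762/(-15932) = -25763*1/11 - 41762*(-1/15932) = -25763/11 + 2983/1138 = -29285481/12518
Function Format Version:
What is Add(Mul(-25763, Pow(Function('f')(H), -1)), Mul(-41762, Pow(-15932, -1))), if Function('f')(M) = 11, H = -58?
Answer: Rational(-29285481, 12518) ≈ -2339.5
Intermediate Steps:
Add(Mul(-25763, Pow(Function('f')(H), -1)), Mul(-41762, Pow(-15932, -1))) = Add(Mul(-25763, Pow(11, -1)), Mul(-41762, Pow(-15932, -1))) = Add(Mul(-25763, Rational(1, 11)), Mul(-41762, Rational(-1, 15932))) = Add(Rational(-25763, 11), Rational(2983, 1138)) = Rational(-29285481, 12518)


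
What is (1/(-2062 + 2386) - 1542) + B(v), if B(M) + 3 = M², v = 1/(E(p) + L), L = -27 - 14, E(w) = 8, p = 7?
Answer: -60570023/39204 ≈ -1545.0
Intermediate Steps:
L = -41
v = -1/33 (v = 1/(8 - 41) = 1/(-33) = -1/33 ≈ -0.030303)
B(M) = -3 + M²
(1/(-2062 + 2386) - 1542) + B(v) = (1/(-2062 + 2386) - 1542) + (-3 + (-1/33)²) = (1/324 - 1542) + (-3 + 1/1089) = (1/324 - 1542) - 3266/1089 = -499607/324 - 3266/1089 = -60570023/39204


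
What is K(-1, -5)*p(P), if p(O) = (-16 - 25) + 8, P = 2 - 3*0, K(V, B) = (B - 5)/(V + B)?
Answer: -55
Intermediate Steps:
K(V, B) = (-5 + B)/(B + V)
P = 2 (P = 2 + 0 = 2)
p(O) = -33 (p(O) = -41 + 8 = -33)
K(-1, -5)*p(P) = ((-5 - 5)/(-5 - 1))*(-33) = (-10/(-6))*(-33) = -⅙*(-10)*(-33) = (5/3)*(-33) = -55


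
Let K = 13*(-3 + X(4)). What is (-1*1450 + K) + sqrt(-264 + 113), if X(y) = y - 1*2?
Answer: -1463 + I*sqrt(151) ≈ -1463.0 + 12.288*I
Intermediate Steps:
X(y) = -2 + y (X(y) = y - 2 = -2 + y)
K = -13 (K = 13*(-3 + (-2 + 4)) = 13*(-3 + 2) = 13*(-1) = -13)
(-1*1450 + K) + sqrt(-264 + 113) = (-1*1450 - 13) + sqrt(-264 + 113) = (-1450 - 13) + sqrt(-151) = -1463 + I*sqrt(151)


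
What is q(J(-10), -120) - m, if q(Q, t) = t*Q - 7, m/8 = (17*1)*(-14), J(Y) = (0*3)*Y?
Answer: 1897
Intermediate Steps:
J(Y) = 0 (J(Y) = 0*Y = 0)
m = -1904 (m = 8*((17*1)*(-14)) = 8*(17*(-14)) = 8*(-238) = -1904)
q(Q, t) = -7 + Q*t (q(Q, t) = Q*t - 7 = -7 + Q*t)
q(J(-10), -120) - m = (-7 + 0*(-120)) - 1*(-1904) = (-7 + 0) + 1904 = -7 + 1904 = 1897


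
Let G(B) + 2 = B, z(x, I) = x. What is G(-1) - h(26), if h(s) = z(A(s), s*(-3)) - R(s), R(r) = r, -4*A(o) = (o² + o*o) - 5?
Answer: 1439/4 ≈ 359.75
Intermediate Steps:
A(o) = 5/4 - o²/2 (A(o) = -((o² + o*o) - 5)/4 = -((o² + o²) - 5)/4 = -(2*o² - 5)/4 = -(-5 + 2*o²)/4 = 5/4 - o²/2)
G(B) = -2 + B
h(s) = 5/4 - s - s²/2 (h(s) = (5/4 - s²/2) - s = 5/4 - s - s²/2)
G(-1) - h(26) = (-2 - 1) - (5/4 - 1*26 - ½*26²) = -3 - (5/4 - 26 - ½*676) = -3 - (5/4 - 26 - 338) = -3 - 1*(-1451/4) = -3 + 1451/4 = 1439/4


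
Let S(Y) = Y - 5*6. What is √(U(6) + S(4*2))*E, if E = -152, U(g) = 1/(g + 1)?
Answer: -456*I*√119/7 ≈ -710.63*I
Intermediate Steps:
S(Y) = -30 + Y (S(Y) = Y - 30 = -30 + Y)
U(g) = 1/(1 + g)
√(U(6) + S(4*2))*E = √(1/(1 + 6) + (-30 + 4*2))*(-152) = √(1/7 + (-30 + 8))*(-152) = √(⅐ - 22)*(-152) = √(-153/7)*(-152) = (3*I*√119/7)*(-152) = -456*I*√119/7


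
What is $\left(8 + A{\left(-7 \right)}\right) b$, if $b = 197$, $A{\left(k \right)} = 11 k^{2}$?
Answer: $107759$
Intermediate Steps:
$\left(8 + A{\left(-7 \right)}\right) b = \left(8 + 11 \left(-7\right)^{2}\right) 197 = \left(8 + 11 \cdot 49\right) 197 = \left(8 + 539\right) 197 = 547 \cdot 197 = 107759$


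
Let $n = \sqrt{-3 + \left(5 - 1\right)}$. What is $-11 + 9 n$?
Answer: $-2$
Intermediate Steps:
$n = 1$ ($n = \sqrt{-3 + 4} = \sqrt{1} = 1$)
$-11 + 9 n = -11 + 9 \cdot 1 = -11 + 9 = -2$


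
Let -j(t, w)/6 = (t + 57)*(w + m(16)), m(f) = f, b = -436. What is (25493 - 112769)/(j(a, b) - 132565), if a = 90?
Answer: -87276/237875 ≈ -0.36690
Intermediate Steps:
j(t, w) = -6*(16 + w)*(57 + t) (j(t, w) = -6*(t + 57)*(w + 16) = -6*(57 + t)*(16 + w) = -6*(16 + w)*(57 + t))
(25493 - 112769)/(j(a, b) - 132565) = (25493 - 112769)/((-5472 - 342*(-436) - 96*90 - 6*90*(-436)) - 132565) = -87276/((-5472 + 149112 - 8640 + 235440) - 132565) = -87276/(370440 - 132565) = -87276/237875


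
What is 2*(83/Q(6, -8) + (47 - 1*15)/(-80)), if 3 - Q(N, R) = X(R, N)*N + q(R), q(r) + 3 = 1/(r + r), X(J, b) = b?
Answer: -15196/2395 ≈ -6.3449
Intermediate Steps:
q(r) = -3 + 1/(2*r) (q(r) = -3 + 1/(r + r) = -3 + 1/(2*r))
Q(N, R) = 6 - N² - 1/(2*R) (Q(N, R) = 3 - (N*N + (-3 + 1/(2*R))) = 3 - (N² + (-3 + 1/(2*R))) = 3 - (-3 + N² + 1/(2*R)) = 3 + (3 - N² - 1/(2*R)) = 6 - N² - 1/(2*R))
2*(83/Q(6, -8) + (47 - 1*15)/(-80)) = 2*(83/(6 - 1*6² - ½/(-8)) + (47 - 1*15)/(-80)) = 2*(83/(6 - 1*36 - ½*(-⅛)) + (47 - 15)*(-1/80)) = 2*(83/(6 - 36 + 1/16) + 32*(-1/80)) = 2*(83/(-479/16) - ⅖) = 2*(83*(-16/479) - ⅖) = 2*(-1328/479 - ⅖) = 2*(-7598/2395) = -15196/2395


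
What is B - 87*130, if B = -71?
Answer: -11381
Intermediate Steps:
B - 87*130 = -71 - 87*130 = -71 - 11310 = -11381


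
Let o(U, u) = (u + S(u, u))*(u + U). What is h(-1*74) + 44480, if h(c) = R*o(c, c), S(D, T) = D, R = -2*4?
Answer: -130752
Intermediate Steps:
R = -8
o(U, u) = 2*u*(U + u) (o(U, u) = (u + u)*(u + U) = (2*u)*(U + u) = 2*u*(U + u))
h(c) = -32*c² (h(c) = -16*c*(c + c) = -16*c*2*c = -32*c²)
h(-1*74) + 44480 = -32*(-1*74)² + 44480 = -32*(-74)² + 44480 = -32*5476 + 44480 = -175232 + 44480 = -130752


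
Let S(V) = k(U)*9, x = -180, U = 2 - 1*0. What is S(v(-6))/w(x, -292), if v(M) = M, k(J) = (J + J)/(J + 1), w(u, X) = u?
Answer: -1/15 ≈ -0.066667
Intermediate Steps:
U = 2 (U = 2 + 0 = 2)
k(J) = 2*J/(1 + J) (k(J) = (2*J)/(1 + J) = 2*J/(1 + J))
S(V) = 12 (S(V) = (2*2/(1 + 2))*9 = (2*2/3)*9 = (2*2*(⅓))*9 = (4/3)*9 = 12)
S(v(-6))/w(x, -292) = 12/(-180) = 12*(-1/180) = -1/15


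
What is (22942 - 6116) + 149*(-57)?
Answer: 8333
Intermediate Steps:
(22942 - 6116) + 149*(-57) = 16826 - 8493 = 8333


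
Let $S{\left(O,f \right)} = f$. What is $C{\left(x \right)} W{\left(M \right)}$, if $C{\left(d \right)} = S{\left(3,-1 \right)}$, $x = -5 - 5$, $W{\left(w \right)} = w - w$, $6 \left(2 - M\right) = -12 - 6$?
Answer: $0$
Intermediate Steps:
$M = 5$ ($M = 2 - \frac{-12 - 6}{6} = 2 - -3 = 2 + 3 = 5$)
$W{\left(w \right)} = 0$
$x = -10$
$C{\left(d \right)} = -1$
$C{\left(x \right)} W{\left(M \right)} = \left(-1\right) 0 = 0$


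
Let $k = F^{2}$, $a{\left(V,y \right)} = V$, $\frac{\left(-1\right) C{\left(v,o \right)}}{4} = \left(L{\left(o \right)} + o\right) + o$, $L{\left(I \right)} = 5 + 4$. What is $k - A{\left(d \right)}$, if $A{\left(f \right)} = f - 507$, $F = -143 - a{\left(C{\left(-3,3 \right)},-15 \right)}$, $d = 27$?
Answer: $7369$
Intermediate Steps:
$L{\left(I \right)} = 9$
$C{\left(v,o \right)} = -36 - 8 o$ ($C{\left(v,o \right)} = - 4 \left(\left(9 + o\right) + o\right) = - 4 \left(9 + 2 o\right) = -36 - 8 o$)
$F = -83$ ($F = -143 - \left(-36 - 24\right) = -143 - -60 = -143 + 60 = -83$)
$A{\left(f \right)} = -507 + f$
$k = 6889$ ($k = \left(-83\right)^{2} = 6889$)
$k - A{\left(d \right)} = 6889 - \left(-507 + 27\right) = 6889 - -480 = 6889 + 480 = 7369$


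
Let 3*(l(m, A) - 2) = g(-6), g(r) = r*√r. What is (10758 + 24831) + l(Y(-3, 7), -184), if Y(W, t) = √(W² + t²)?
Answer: 35591 - 2*I*√6 ≈ 35591.0 - 4.899*I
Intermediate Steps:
g(r) = r^(3/2)
l(m, A) = 2 - 2*I*√6 (l(m, A) = 2 + (-6)^(3/2)/3 = 2 + (-6*I*√6)/3 = 2 - 2*I*√6)
(10758 + 24831) + l(Y(-3, 7), -184) = (10758 + 24831) + (2 - 2*I*√6) = 35589 + (2 - 2*I*√6) = 35591 - 2*I*√6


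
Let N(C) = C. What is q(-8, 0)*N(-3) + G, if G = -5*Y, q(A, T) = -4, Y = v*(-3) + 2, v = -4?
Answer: -58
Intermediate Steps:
Y = 14 (Y = -4*(-3) + 2 = 12 + 2 = 14)
G = -70 (G = -5*14 = -70)
q(-8, 0)*N(-3) + G = -4*(-3) - 70 = 12 - 70 = -58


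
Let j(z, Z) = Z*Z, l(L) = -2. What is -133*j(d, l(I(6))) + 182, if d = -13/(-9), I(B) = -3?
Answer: -350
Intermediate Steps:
d = 13/9 (d = -13*(-1/9) = 13/9 ≈ 1.4444)
j(z, Z) = Z**2
-133*j(d, l(I(6))) + 182 = -133*(-2)**2 + 182 = -133*4 + 182 = -532 + 182 = -350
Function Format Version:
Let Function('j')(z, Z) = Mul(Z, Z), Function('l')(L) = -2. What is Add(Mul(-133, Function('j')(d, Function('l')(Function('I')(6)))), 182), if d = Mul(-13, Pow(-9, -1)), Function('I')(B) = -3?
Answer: -350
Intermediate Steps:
d = Rational(13, 9) (d = Mul(-13, Rational(-1, 9)) = Rational(13, 9) ≈ 1.4444)
Function('j')(z, Z) = Pow(Z, 2)
Add(Mul(-133, Function('j')(d, Function('l')(Function('I')(6)))), 182) = Add(Mul(-133, Pow(-2, 2)), 182) = Add(Mul(-133, 4), 182) = Add(-532, 182) = -350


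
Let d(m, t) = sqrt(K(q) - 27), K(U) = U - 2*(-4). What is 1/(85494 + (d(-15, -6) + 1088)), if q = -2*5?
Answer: 86582/7496442753 - I*sqrt(29)/7496442753 ≈ 1.155e-5 - 7.1836e-10*I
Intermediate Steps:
q = -10
K(U) = 8 + U (K(U) = U + 8 = 8 + U)
d(m, t) = I*sqrt(29) (d(m, t) = sqrt((8 - 10) - 27) = sqrt(-2 - 27) = sqrt(-29) = I*sqrt(29))
1/(85494 + (d(-15, -6) + 1088)) = 1/(85494 + (I*sqrt(29) + 1088)) = 1/(85494 + (1088 + I*sqrt(29))) = 1/(86582 + I*sqrt(29))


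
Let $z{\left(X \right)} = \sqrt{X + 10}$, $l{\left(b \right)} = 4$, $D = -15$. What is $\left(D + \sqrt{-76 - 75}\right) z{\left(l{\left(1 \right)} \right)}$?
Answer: $\sqrt{14} \left(-15 + i \sqrt{151}\right) \approx -56.125 + 45.978 i$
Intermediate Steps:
$z{\left(X \right)} = \sqrt{10 + X}$
$\left(D + \sqrt{-76 - 75}\right) z{\left(l{\left(1 \right)} \right)} = \left(-15 + \sqrt{-76 - 75}\right) \sqrt{10 + 4} = \left(-15 + \sqrt{-151}\right) \sqrt{14} = \left(-15 + i \sqrt{151}\right) \sqrt{14} = \sqrt{14} \left(-15 + i \sqrt{151}\right)$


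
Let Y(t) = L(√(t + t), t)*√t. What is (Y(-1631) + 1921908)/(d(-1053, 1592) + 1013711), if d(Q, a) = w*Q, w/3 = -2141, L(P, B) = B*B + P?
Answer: 960954/3888565 + I*√1631*(2660161 + I*√3262)/7777130 ≈ 0.24683 + 13.814*I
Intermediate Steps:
L(P, B) = P + B² (L(P, B) = B² + P = P + B²)
w = -6423 (w = 3*(-2141) = -6423)
d(Q, a) = -6423*Q
Y(t) = √t*(t² + √2*√t) (Y(t) = (√(t + t) + t²)*√t = (√(2*t) + t²)*√t = (√2*√t + t²)*√t = (t² + √2*√t)*√t = √t*(t² + √2*√t))
(Y(-1631) + 1921908)/(d(-1053, 1592) + 1013711) = (((-1631)^(5/2) - 1631*√2) + 1921908)/(-6423*(-1053) + 1013711) = ((2660161*I*√1631 - 1631*√2) + 1921908)/(6763419 + 1013711) = ((-1631*√2 + 2660161*I*√1631) + 1921908)/7777130 = (1921908 - 1631*√2 + 2660161*I*√1631)*(1/7777130) = 960954/3888565 - 1631*√2/7777130 + 2660161*I*√1631/7777130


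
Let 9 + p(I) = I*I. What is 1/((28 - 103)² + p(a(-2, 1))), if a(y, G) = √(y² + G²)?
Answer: 1/5621 ≈ 0.00017790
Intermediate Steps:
a(y, G) = √(G² + y²)
p(I) = -9 + I² (p(I) = -9 + I*I = -9 + I²)
1/((28 - 103)² + p(a(-2, 1))) = 1/((28 - 103)² + (-9 + (√(1² + (-2)²))²)) = 1/((-75)² + (-9 + (√(1 + 4))²)) = 1/(5625 + (-9 + (√5)²)) = 1/(5625 + (-9 + 5)) = 1/(5625 - 4) = 1/5621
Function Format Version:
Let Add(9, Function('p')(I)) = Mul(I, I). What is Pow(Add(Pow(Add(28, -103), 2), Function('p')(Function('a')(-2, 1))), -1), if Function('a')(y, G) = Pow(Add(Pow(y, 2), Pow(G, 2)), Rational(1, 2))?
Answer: Rational(1, 5621) ≈ 0.00017790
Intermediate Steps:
Function('a')(y, G) = Pow(Add(Pow(G, 2), Pow(y, 2)), Rational(1, 2))
Function('p')(I) = Add(-9, Pow(I, 2)) (Function('p')(I) = Add(-9, Mul(I, I)) = Add(-9, Pow(I, 2)))
Pow(Add(Pow(Add(28, -103), 2), Function('p')(Function('a')(-2, 1))), -1) = Pow(Add(Pow(Add(28, -103), 2), Add(-9, Pow(Pow(Add(Pow(1, 2), Pow(-2, 2)), Rational(1, 2)), 2))), -1) = Pow(Add(Pow(-75, 2), Add(-9, Pow(Pow(Add(1, 4), Rational(1, 2)), 2))), -1) = Pow(Add(5625, Add(-9, Pow(Pow(5, Rational(1, 2)), 2))), -1) = Pow(Add(5625, Add(-9, 5)), -1) = Pow(Add(5625, -4), -1) = Pow(5621, -1) = Rational(1, 5621)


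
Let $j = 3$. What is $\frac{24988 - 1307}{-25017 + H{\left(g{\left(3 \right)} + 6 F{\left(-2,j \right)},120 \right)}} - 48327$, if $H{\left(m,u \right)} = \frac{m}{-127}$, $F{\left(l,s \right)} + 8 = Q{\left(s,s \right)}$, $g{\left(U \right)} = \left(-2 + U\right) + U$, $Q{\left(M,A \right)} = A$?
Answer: $- \frac{153544313978}{3177133} \approx -48328.0$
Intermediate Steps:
$g{\left(U \right)} = -2 + 2 U$
$F{\left(l,s \right)} = -8 + s$
$H{\left(m,u \right)} = - \frac{m}{127}$ ($H{\left(m,u \right)} = m \left(- \frac{1}{127}\right) = - \frac{m}{127}$)
$\frac{24988 - 1307}{-25017 + H{\left(g{\left(3 \right)} + 6 F{\left(-2,j \right)},120 \right)}} - 48327 = \frac{24988 - 1307}{-25017 - \frac{\left(-2 + 2 \cdot 3\right) + 6 \left(-8 + 3\right)}{127}} - 48327 = \frac{23681}{-25017 - \frac{\left(-2 + 6\right) + 6 \left(-5\right)}{127}} - 48327 = \frac{23681}{-25017 - \frac{4 - 30}{127}} - 48327 = \frac{23681}{-25017 - - \frac{26}{127}} - 48327 = \frac{23681}{-25017 + \frac{26}{127}} - 48327 = \frac{23681}{- \frac{3177133}{127}} - 48327 = 23681 \left(- \frac{127}{3177133}\right) - 48327 = - \frac{3007487}{3177133} - 48327 = - \frac{153544313978}{3177133}$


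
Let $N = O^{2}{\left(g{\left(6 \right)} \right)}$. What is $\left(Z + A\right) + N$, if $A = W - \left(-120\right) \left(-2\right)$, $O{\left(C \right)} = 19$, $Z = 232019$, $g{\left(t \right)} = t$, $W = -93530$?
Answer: $138610$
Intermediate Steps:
$A = -93770$ ($A = -93530 - \left(-120\right) \left(-2\right) = -93530 - 240 = -93770$)
$N = 361$ ($N = 19^{2} = 361$)
$\left(Z + A\right) + N = \left(232019 - 93770\right) + 361 = 138249 + 361 = 138610$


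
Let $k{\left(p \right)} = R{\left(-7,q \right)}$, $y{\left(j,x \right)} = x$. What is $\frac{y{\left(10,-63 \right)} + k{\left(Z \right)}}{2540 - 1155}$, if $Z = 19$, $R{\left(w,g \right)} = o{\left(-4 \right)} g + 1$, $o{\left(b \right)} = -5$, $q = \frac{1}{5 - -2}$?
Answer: $- \frac{439}{9695} \approx -0.045281$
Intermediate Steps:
$q = \frac{1}{7}$ ($q = \frac{1}{5 + 2} = \frac{1}{7} \approx 0.14286$)
$R{\left(w,g \right)} = 1 - 5 g$ ($R{\left(w,g \right)} = - 5 g + 1 = 1 - 5 g$)
$k{\left(p \right)} = \frac{2}{7}$ ($k{\left(p \right)} = 1 - \frac{5}{7} = \frac{2}{7}$)
$\frac{y{\left(10,-63 \right)} + k{\left(Z \right)}}{2540 - 1155} = \frac{-63 + \frac{2}{7}}{2540 - 1155} = - \frac{439}{7 \cdot 1385} = \left(- \frac{439}{7}\right) \frac{1}{1385} = - \frac{439}{9695}$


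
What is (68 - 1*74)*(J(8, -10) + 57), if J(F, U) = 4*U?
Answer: -102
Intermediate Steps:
(68 - 1*74)*(J(8, -10) + 57) = (68 - 1*74)*(4*(-10) + 57) = (68 - 74)*(-40 + 57) = -6*17 = -102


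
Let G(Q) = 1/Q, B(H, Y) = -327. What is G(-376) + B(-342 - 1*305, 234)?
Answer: -122953/376 ≈ -327.00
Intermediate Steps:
G(-376) + B(-342 - 1*305, 234) = 1/(-376) - 327 = -1/376 - 327 = -122953/376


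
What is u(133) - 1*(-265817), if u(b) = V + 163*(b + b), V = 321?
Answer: 309496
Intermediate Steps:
u(b) = 321 + 326*b (u(b) = 321 + 163*(b + b) = 321 + 163*(2*b) = 321 + 326*b)
u(133) - 1*(-265817) = (321 + 326*133) - 1*(-265817) = (321 + 43358) + 265817 = 43679 + 265817 = 309496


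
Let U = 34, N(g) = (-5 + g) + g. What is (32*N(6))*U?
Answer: 7616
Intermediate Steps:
N(g) = -5 + 2*g
(32*N(6))*U = (32*(-5 + 2*6))*34 = (32*(-5 + 12))*34 = (32*7)*34 = 224*34 = 7616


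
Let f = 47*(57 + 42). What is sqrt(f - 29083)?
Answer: I*sqrt(24430) ≈ 156.3*I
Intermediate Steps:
f = 4653 (f = 47*99 = 4653)
sqrt(f - 29083) = sqrt(4653 - 29083) = sqrt(-24430) = I*sqrt(24430)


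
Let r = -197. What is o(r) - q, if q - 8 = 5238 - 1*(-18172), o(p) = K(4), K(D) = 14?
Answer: -23404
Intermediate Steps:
o(p) = 14
q = 23418 (q = 8 + (5238 - 1*(-18172)) = 8 + (5238 + 18172) = 8 + 23410 = 23418)
o(r) - q = 14 - 1*23418 = 14 - 23418 = -23404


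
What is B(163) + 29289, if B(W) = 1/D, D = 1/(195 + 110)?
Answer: 29594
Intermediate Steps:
D = 1/305 ≈ 0.0032787
B(W) = 305 (B(W) = 1/(1/305) = 305)
B(163) + 29289 = 305 + 29289 = 29594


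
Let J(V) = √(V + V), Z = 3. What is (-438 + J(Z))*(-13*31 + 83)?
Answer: 140160 - 320*√6 ≈ 1.3938e+5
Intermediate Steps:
J(V) = √2*√V (J(V) = √(2*V) = √2*√V)
(-438 + J(Z))*(-13*31 + 83) = (-438 + √2*√3)*(-13*31 + 83) = (-438 + √6)*(-403 + 83) = (-438 + √6)*(-320) = 140160 - 320*√6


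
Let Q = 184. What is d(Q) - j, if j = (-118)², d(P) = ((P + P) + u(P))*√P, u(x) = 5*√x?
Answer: -13004 + 736*√46 ≈ -8012.2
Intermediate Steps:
d(P) = √P*(2*P + 5*√P) (d(P) = ((P + P) + 5*√P)*√P = (2*P + 5*√P)*√P = √P*(2*P + 5*√P))
j = 13924
d(Q) - j = (2*184^(3/2) + 5*184) - 1*13924 = (2*(368*√46) + 920) - 13924 = (736*√46 + 920) - 13924 = (920 + 736*√46) - 13924 = -13004 + 736*√46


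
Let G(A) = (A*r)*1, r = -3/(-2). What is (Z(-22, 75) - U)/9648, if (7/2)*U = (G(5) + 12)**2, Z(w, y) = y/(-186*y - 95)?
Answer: -1424233/126472416 ≈ -0.011261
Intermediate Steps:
r = 3/2 (r = -3*(-1/2) = 3/2 ≈ 1.5000)
G(A) = 3*A/2 (G(A) = (A*(3/2))*1 = (3*A/2)*1 = 3*A/2)
Z(w, y) = y/(-95 - 186*y)
U = 1521/14 (U = 2*((3/2)*5 + 12)**2/7 = 2*(15/2 + 12)**2/7 = 2*(39/2)**2/7 = (2/7)*(1521/4) = 1521/14 ≈ 108.64)
(Z(-22, 75) - U)/9648 = (-1*75/(95 + 186*75) - 1*1521/14)/9648 = (-1*75/(95 + 13950) - 1521/14)*(1/9648) = (-1*75/14045 - 1521/14)*(1/9648) = (-1*75*1/14045 - 1521/14)*(1/9648) = (-15/2809 - 1521/14)*(1/9648) = -4272699/39326*1/9648 = -1424233/126472416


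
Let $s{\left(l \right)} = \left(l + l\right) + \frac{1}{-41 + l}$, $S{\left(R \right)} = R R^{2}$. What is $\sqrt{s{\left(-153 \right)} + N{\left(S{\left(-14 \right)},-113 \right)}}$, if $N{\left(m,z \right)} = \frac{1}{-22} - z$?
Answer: $\frac{i \sqrt{219785995}}{1067} \approx 13.894 i$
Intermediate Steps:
$S{\left(R \right)} = R^{3}$
$N{\left(m,z \right)} = - \frac{1}{22} - z$
$s{\left(l \right)} = \frac{1}{-41 + l} + 2 l$ ($s{\left(l \right)} = 2 l + \frac{1}{-41 + l} = \frac{1}{-41 + l} + 2 l$)
$\sqrt{s{\left(-153 \right)} + N{\left(S{\left(-14 \right)},-113 \right)}} = \sqrt{\frac{1 - -12546 + 2 \left(-153\right)^{2}}{-41 - 153} - - \frac{2485}{22}} = \sqrt{\frac{1 + 12546 + 2 \cdot 23409}{-194} + \left(- \frac{1}{22} + 113\right)} = \sqrt{- \frac{1 + 12546 + 46818}{194} + \frac{2485}{22}} = \sqrt{\left(- \frac{1}{194}\right) 59365 + \frac{2485}{22}} = \sqrt{- \frac{59365}{194} + \frac{2485}{22}} = \sqrt{- \frac{205985}{1067}} = \frac{i \sqrt{219785995}}{1067}$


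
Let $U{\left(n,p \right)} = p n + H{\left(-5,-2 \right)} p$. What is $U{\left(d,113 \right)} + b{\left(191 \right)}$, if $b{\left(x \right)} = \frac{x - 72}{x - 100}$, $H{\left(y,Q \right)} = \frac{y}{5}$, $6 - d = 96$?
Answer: $- \frac{133662}{13} \approx -10282.0$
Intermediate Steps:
$d = -90$ ($d = 6 - 96 = -90$)
$H{\left(y,Q \right)} = \frac{y}{5}$ ($H{\left(y,Q \right)} = y \frac{1}{5} = \frac{y}{5}$)
$U{\left(n,p \right)} = - p + n p$ ($U{\left(n,p \right)} = p n + \frac{1}{5} \left(-5\right) p = n p - p = - p + n p$)
$b{\left(x \right)} = \frac{-72 + x}{-100 + x}$
$U{\left(d,113 \right)} + b{\left(191 \right)} = 113 \left(-1 - 90\right) + \frac{-72 + 191}{-100 + 191} = 113 \left(-91\right) + \frac{1}{91} \cdot 119 = -10283 + \frac{1}{91} \cdot 119 = -10283 + \frac{17}{13} = - \frac{133662}{13}$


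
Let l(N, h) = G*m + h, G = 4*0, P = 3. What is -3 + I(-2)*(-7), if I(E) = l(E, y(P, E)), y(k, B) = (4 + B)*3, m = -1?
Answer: -45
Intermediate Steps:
G = 0
y(k, B) = 12 + 3*B
l(N, h) = h (l(N, h) = 0*(-1) + h = 0 + h = h)
I(E) = 12 + 3*E
-3 + I(-2)*(-7) = -3 + (12 + 3*(-2))*(-7) = -3 + (12 - 6)*(-7) = -3 + 6*(-7) = -3 - 42 = -45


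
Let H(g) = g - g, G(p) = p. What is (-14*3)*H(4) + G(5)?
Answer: 5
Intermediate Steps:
H(g) = 0
(-14*3)*H(4) + G(5) = -14*3*0 + 5 = -42*0 + 5 = 0 + 5 = 5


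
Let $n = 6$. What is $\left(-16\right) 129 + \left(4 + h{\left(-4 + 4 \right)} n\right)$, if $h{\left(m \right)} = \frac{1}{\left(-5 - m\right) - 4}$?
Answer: $- \frac{6182}{3} \approx -2060.7$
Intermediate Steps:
$h{\left(m \right)} = \frac{1}{-9 - m}$
$\left(-16\right) 129 + \left(4 + h{\left(-4 + 4 \right)} n\right) = \left(-16\right) 129 + \left(4 + - \frac{1}{9 + \left(-4 + 4\right)} 6\right) = -2064 + \left(4 + - \frac{1}{9 + 0} \cdot 6\right) = -2064 + \left(4 + - \frac{1}{9} \cdot 6\right) = -2064 + \left(4 + \left(-1\right) \frac{1}{9} \cdot 6\right) = -2064 + \left(4 - \frac{2}{3}\right) = -2064 + \frac{10}{3} = - \frac{6182}{3}$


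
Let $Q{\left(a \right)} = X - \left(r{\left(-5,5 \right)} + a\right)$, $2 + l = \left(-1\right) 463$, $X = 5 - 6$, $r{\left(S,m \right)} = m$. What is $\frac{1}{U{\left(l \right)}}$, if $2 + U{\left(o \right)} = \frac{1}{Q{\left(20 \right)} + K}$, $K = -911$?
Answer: $- \frac{937}{1875} \approx -0.49973$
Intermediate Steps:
$X = -1$
$l = -465$ ($l = -2 - 463 = -465$)
$Q{\left(a \right)} = -6 - a$ ($Q{\left(a \right)} = -1 - \left(5 + a\right) = -6 - a$)
$U{\left(o \right)} = - \frac{1875}{937}$ ($U{\left(o \right)} = -2 + \frac{1}{\left(-6 - 20\right) - 911} = -2 + \frac{1}{-26 - 911} = -2 + \frac{1}{-937} = -2 - \frac{1}{937} = - \frac{1875}{937}$)
$\frac{1}{U{\left(l \right)}} = \frac{1}{- \frac{1875}{937}} = - \frac{937}{1875}$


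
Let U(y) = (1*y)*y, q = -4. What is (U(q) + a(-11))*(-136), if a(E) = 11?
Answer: -3672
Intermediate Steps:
U(y) = y**2 (U(y) = y*y = y**2)
(U(q) + a(-11))*(-136) = ((-4)**2 + 11)*(-136) = (16 + 11)*(-136) = 27*(-136) = -3672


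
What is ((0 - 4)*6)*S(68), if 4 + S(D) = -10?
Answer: 336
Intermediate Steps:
S(D) = -14 (S(D) = -4 - 10 = -14)
((0 - 4)*6)*S(68) = ((0 - 4)*6)*(-14) = -4*6*(-14) = -24*(-14) = 336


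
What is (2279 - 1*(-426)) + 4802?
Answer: 7507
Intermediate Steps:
(2279 - 1*(-426)) + 4802 = (2279 + 426) + 4802 = 2705 + 4802 = 7507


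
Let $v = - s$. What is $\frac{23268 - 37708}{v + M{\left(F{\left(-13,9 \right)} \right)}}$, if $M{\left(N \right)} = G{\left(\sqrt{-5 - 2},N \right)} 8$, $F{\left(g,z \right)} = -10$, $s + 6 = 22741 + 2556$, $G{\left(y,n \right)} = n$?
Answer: $\frac{14440}{25371} \approx 0.56915$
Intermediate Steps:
$s = 25291$ ($s = -6 + \left(22741 + 2556\right) = -6 + 25297 = 25291$)
$M{\left(N \right)} = 8 N$ ($M{\left(N \right)} = N 8 = 8 N$)
$v = -25291$ ($v = \left(-1\right) 25291 = -25291$)
$\frac{23268 - 37708}{v + M{\left(F{\left(-13,9 \right)} \right)}} = \frac{23268 - 37708}{-25291 + 8 \left(-10\right)} = - \frac{14440}{-25291 - 80} = - \frac{14440}{-25371} = \left(-14440\right) \left(- \frac{1}{25371}\right) = \frac{14440}{25371}$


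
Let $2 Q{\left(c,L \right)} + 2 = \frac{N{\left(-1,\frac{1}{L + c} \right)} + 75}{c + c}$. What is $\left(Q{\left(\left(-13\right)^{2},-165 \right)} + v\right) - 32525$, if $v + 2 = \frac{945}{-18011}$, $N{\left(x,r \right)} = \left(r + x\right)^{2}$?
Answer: $- \frac{69633733639}{2140736} \approx -32528.0$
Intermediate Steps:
$v = - \frac{5281}{2573}$ ($v = -2 + \frac{945}{-18011} = -2 + 945 \left(- \frac{1}{18011}\right) = -2 - \frac{135}{2573} = - \frac{5281}{2573} \approx -2.0525$)
$Q{\left(c,L \right)} = -1 + \frac{75 + \left(-1 + \frac{1}{L + c}\right)^{2}}{4 c}$ ($Q{\left(c,L \right)} = -1 + \frac{\left(\left(\frac{1}{L + c} - 1\right)^{2} + 75\right) \frac{1}{c + c}}{2} = -1 + \frac{\left(\left(-1 + \frac{1}{L + c}\right)^{2} + 75\right) \frac{1}{2 c}}{2} = -1 + \frac{\left(75 + \left(-1 + \frac{1}{L + c}\right)^{2}\right) \frac{1}{2 c}}{2} = -1 + \frac{\frac{1}{2} \frac{1}{c} \left(75 + \left(-1 + \frac{1}{L + c}\right)^{2}\right)}{2} = -1 + \frac{75 + \left(-1 + \frac{1}{L + c}\right)^{2}}{4 c}$)
$\left(Q{\left(\left(-13\right)^{2},-165 \right)} + v\right) - 32525 = \left(\left(-1 + \frac{75}{4 \left(-13\right)^{2}} + \frac{\left(-1 - 165 + \left(-13\right)^{2}\right)^{2}}{4 \left(-13\right)^{2} \left(-165 + \left(-13\right)^{2}\right)^{2}}\right) - \frac{5281}{2573}\right) - 32525 = \left(\left(-1 + \frac{75}{4 \cdot 169} + \frac{\left(-1 - 165 + 169\right)^{2}}{4 \cdot 169 \left(-165 + 169\right)^{2}}\right) - \frac{5281}{2573}\right) - 32525 = \left(\left(-1 + \frac{75}{4} \cdot \frac{1}{169} + \frac{1}{4} \cdot \frac{1}{169} \cdot \frac{1}{16} \cdot 3^{2}\right) - \frac{5281}{2573}\right) - 32525 = \left(\left(-1 + \frac{75}{676} + \frac{1}{4} \cdot \frac{1}{169} \cdot \frac{1}{16} \cdot 9\right) - \frac{5281}{2573}\right) - 32525 = \left(\left(-1 + \frac{75}{676} + \frac{9}{10816}\right) - \frac{5281}{2573}\right) - 32525 = \left(- \frac{739}{832} - \frac{5281}{2573}\right) - 32525 = - \frac{6295239}{2140736} - 32525 = - \frac{69633733639}{2140736}$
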